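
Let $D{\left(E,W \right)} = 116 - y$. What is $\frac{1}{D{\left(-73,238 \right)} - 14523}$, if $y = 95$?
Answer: $- \frac{1}{14502} \approx -6.8956 \cdot 10^{-5}$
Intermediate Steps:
$D{\left(E,W \right)} = 21$ ($D{\left(E,W \right)} = 116 - 95 = 21$)
$\frac{1}{D{\left(-73,238 \right)} - 14523} = \frac{1}{21 - 14523} = \frac{1}{-14502} = - \frac{1}{14502}$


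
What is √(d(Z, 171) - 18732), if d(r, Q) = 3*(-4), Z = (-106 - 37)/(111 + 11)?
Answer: 2*I*√4686 ≈ 136.91*I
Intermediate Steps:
Z = -143/122 ≈ -1.1721
d(r, Q) = -12
√(d(Z, 171) - 18732) = √(-12 - 18732) = √(-18744) = 2*I*√4686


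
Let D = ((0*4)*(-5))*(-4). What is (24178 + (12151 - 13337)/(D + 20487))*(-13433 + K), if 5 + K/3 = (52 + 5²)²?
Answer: 2149252056500/20487 ≈ 1.0491e+8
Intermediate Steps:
D = 0 (D = (0*(-5))*(-4) = 0*(-4) = 0)
K = 17772 (K = -15 + 3*(52 + 5²)² = -15 + 3*(52 + 25)² = -15 + 3*77² = -15 + 3*5929 = -15 + 17787 = 17772)
(24178 + (12151 - 13337)/(D + 20487))*(-13433 + K) = (24178 + (12151 - 13337)/(0 + 20487))*(-13433 + 17772) = (24178 - 1186/20487)*4339 = (495333500/20487)*4339 = 2149252056500/20487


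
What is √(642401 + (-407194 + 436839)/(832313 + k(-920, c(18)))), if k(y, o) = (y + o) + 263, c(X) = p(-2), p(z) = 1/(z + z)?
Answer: √7109080044136009069/3326623 ≈ 801.50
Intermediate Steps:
p(z) = 1/(2*z)
c(X) = -¼ (c(X) = (½)/(-2) = (½)*(-½) = -¼)
k(y, o) = 263 + o + y (k(y, o) = (o + y) + 263 = 263 + o + y)
√(642401 + (-407194 + 436839)/(832313 + k(-920, c(18)))) = √(642401 + (-407194 + 436839)/(832313 + (263 - ¼ - 920))) = √(642401 + 29645/(832313 - 2629/4)) = √(642401 + 29645/(3326623/4)) = √(642401 + 29645*(4/3326623)) = √(642401 + 118580/3326623) = √(2137026060403/3326623) = √7109080044136009069/3326623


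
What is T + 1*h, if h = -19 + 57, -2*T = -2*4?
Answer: 42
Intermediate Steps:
T = 4 (T = -(-1)*4 = -½*(-8) = 4)
h = 38
T + 1*h = 4 + 1*38 = 4 + 38 = 42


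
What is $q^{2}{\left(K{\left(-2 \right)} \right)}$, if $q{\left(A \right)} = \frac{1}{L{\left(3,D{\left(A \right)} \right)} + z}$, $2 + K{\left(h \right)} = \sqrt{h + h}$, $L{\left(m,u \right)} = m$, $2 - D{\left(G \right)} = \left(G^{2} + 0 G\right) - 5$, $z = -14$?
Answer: $\frac{1}{121} \approx 0.0082645$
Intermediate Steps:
$D{\left(G \right)} = 7 - G^{2}$ ($D{\left(G \right)} = 2 - \left(\left(G^{2} + 0 G\right) - 5\right) = 2 - \left(\left(G^{2} + 0\right) - 5\right) = 2 - \left(G^{2} - 5\right) = 2 - \left(-5 + G^{2}\right) = 7 - G^{2}$)
$K{\left(h \right)} = -2 + \sqrt{2} \sqrt{h}$ ($K{\left(h \right)} = -2 + \sqrt{h + h} = -2 + \sqrt{2 h} = -2 + \sqrt{2} \sqrt{h}$)
$q{\left(A \right)} = - \frac{1}{11}$ ($q{\left(A \right)} = \frac{1}{3 - 14} = \frac{1}{-11} = - \frac{1}{11}$)
$q^{2}{\left(K{\left(-2 \right)} \right)} = \left(- \frac{1}{11}\right)^{2} = \frac{1}{121}$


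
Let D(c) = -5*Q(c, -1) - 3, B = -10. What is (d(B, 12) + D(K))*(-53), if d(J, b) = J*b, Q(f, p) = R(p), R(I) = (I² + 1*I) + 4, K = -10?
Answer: 7579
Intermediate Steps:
R(I) = 4 + I + I² (R(I) = (I² + I) + 4 = (I + I²) + 4 = 4 + I + I²)
Q(f, p) = 4 + p + p²
D(c) = -23 (D(c) = -5*(4 - 1 + (-1)²) - 3 = -5*(4 - 1 + 1) - 3 = -5*4 - 3 = -20 - 3 = -23)
(d(B, 12) + D(K))*(-53) = (-10*12 - 23)*(-53) = (-120 - 23)*(-53) = -143*(-53) = 7579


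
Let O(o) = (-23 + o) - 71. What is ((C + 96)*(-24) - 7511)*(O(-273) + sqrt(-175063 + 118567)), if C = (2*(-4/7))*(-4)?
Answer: 25496591/7 - 277892*I*sqrt(3531)/7 ≈ 3.6424e+6 - 2.359e+6*I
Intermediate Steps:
O(o) = -94 + o
C = 32/7 (C = (2*(-4*1/7))*(-4) = (2*(-4/7))*(-4) = -8/7*(-4) = 32/7 ≈ 4.5714)
((C + 96)*(-24) - 7511)*(O(-273) + sqrt(-175063 + 118567)) = ((32/7 + 96)*(-24) - 7511)*((-94 - 273) + sqrt(-175063 + 118567)) = ((704/7)*(-24) - 7511)*(-367 + sqrt(-56496)) = (-16896/7 - 7511)*(-367 + 4*I*sqrt(3531)) = -69473*(-367 + 4*I*sqrt(3531))/7 = 25496591/7 - 277892*I*sqrt(3531)/7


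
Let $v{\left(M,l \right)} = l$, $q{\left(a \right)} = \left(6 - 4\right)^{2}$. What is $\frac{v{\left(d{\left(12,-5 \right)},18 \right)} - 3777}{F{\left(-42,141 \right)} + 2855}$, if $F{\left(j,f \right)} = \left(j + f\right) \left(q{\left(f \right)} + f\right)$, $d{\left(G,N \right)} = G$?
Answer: $- \frac{3759}{17210} \approx -0.21842$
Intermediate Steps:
$q{\left(a \right)} = 4$ ($q{\left(a \right)} = 2^{2} = 4$)
$F{\left(j,f \right)} = \left(4 + f\right) \left(f + j\right)$ ($F{\left(j,f \right)} = \left(j + f\right) \left(4 + f\right) = \left(f + j\right) \left(4 + f\right) = \left(4 + f\right) \left(f + j\right)$)
$\frac{v{\left(d{\left(12,-5 \right)},18 \right)} - 3777}{F{\left(-42,141 \right)} + 2855} = \frac{18 - 3777}{\left(141^{2} + 4 \cdot 141 + 4 \left(-42\right) + 141 \left(-42\right)\right) + 2855} = - \frac{3759}{\left(19881 + 564 - 168 - 5922\right) + 2855} = - \frac{3759}{14355 + 2855} = - \frac{3759}{17210}$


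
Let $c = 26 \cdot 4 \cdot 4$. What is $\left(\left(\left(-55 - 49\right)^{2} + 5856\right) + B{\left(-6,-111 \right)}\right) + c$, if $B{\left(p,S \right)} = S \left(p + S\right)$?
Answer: $30075$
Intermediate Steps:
$B{\left(p,S \right)} = S \left(S + p\right)$
$c = 416$ ($c = 104 \cdot 4 = 416$)
$\left(\left(\left(-55 - 49\right)^{2} + 5856\right) + B{\left(-6,-111 \right)}\right) + c = \left(\left(\left(-55 - 49\right)^{2} + 5856\right) - 111 \left(-111 - 6\right)\right) + 416 = \left(\left(\left(-104\right)^{2} + 5856\right) - -12987\right) + 416 = \left(\left(10816 + 5856\right) + 12987\right) + 416 = \left(16672 + 12987\right) + 416 = 29659 + 416 = 30075$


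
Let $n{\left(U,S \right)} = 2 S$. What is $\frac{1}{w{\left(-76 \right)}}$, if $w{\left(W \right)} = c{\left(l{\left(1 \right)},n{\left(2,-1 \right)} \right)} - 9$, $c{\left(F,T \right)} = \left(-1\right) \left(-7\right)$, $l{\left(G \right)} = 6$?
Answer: $- \frac{1}{2} \approx -0.5$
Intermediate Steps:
$c{\left(F,T \right)} = 7$
$w{\left(W \right)} = -2$ ($w{\left(W \right)} = 7 - 9 = -2$)
$\frac{1}{w{\left(-76 \right)}} = \frac{1}{-2} = - \frac{1}{2}$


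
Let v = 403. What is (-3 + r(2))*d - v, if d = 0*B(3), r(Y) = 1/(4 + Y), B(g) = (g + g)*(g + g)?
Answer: -403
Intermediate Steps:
B(g) = 4*g² (B(g) = (2*g)*(2*g) = 4*g²)
d = 0 (d = 0*(4*3²) = 0*(4*9) = 0*36 = 0)
(-3 + r(2))*d - v = (-3 + 1/(4 + 2))*0 - 1*403 = (-3 + 1/6)*0 - 403 = (-3 + ⅙)*0 - 403 = -17/6*0 - 403 = 0 - 403 = -403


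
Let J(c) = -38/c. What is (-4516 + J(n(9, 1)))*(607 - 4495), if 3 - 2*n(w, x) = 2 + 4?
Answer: 17459712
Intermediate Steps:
n(w, x) = -3/2 (n(w, x) = 3/2 - (2 + 4)/2 = 3/2 - 1/2*6 = 3/2 - 3 = -3/2)
(-4516 + J(n(9, 1)))*(607 - 4495) = (-4516 - 38/(-3/2))*(607 - 4495) = (-4516 - 38*(-2/3))*(-3888) = (-4516 + 76/3)*(-3888) = -13472/3*(-3888) = 17459712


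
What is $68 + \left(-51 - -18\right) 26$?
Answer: $-790$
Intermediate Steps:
$68 + \left(-51 - -18\right) 26 = 68 + \left(-51 + 18\right) 26 = 68 - 858 = -790$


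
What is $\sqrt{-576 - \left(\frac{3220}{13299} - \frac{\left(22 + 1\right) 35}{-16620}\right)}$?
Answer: $\frac{i \sqrt{31282323755549295}}{7367646} \approx 24.006 i$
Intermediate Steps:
$\sqrt{-576 - \left(\frac{3220}{13299} - \frac{\left(22 + 1\right) 35}{-16620}\right)} = \sqrt{-576 - \left(\frac{3220}{13299} - 23 \cdot 35 \left(- \frac{1}{16620}\right)\right)} = \sqrt{-576 + \left(805 \left(- \frac{1}{16620}\right) - \frac{3220}{13299}\right)} = \sqrt{-576 - \frac{4281473}{14735292}} = \sqrt{- \frac{8491809665}{14735292}} = \frac{i \sqrt{31282323755549295}}{7367646}$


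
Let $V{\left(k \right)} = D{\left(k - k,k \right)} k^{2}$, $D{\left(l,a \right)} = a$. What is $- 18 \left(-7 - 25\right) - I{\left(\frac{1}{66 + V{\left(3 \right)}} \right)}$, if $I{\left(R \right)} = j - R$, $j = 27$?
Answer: $\frac{51058}{93} \approx 549.01$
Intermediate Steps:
$V{\left(k \right)} = k^{3}$ ($V{\left(k \right)} = k k^{2} = k^{3}$)
$I{\left(R \right)} = 27 - R$
$- 18 \left(-7 - 25\right) - I{\left(\frac{1}{66 + V{\left(3 \right)}} \right)} = - 18 \left(-7 - 25\right) - \left(27 - \frac{1}{66 + 3^{3}}\right) = \left(-18\right) \left(-32\right) - \left(27 - \frac{1}{66 + 27}\right) = 576 - \left(27 - \frac{1}{93}\right) = 576 - \frac{2510}{93} = \frac{51058}{93}$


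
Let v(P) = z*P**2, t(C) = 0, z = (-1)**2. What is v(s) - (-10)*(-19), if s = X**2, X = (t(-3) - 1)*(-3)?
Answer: -109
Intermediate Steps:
z = 1
X = 3 (X = (0 - 1)*(-3) = -1*(-3) = 3)
s = 9 (s = 3**2 = 9)
v(P) = P**2 (v(P) = 1*P**2 = P**2)
v(s) - (-10)*(-19) = 9**2 - (-10)*(-19) = 81 - 1*190 = 81 - 190 = -109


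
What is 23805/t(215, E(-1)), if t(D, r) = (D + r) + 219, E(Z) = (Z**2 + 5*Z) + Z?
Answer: 7935/143 ≈ 55.490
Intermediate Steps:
E(Z) = Z**2 + 6*Z
t(D, r) = 219 + D + r
23805/t(215, E(-1)) = 23805/(219 + 215 - (6 - 1)) = 23805/(219 + 215 - 1*5) = 23805/(219 + 215 - 5) = 23805/429 = 23805*(1/429) = 7935/143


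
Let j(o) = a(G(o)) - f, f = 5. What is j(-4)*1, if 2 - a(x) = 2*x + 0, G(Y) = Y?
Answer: 5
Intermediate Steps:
a(x) = 2 - 2*x (a(x) = 2 - (2*x + 0) = 2 - 2*x)
j(o) = -3 - 2*o (j(o) = (2 - 2*o) - 1*5 = (2 - 2*o) - 5 = -3 - 2*o)
j(-4)*1 = (-3 - 2*(-4))*1 = (-3 + 8)*1 = 5*1 = 5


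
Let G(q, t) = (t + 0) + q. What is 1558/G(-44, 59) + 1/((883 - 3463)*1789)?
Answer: 159803021/1538540 ≈ 103.87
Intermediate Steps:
G(q, t) = q + t (G(q, t) = t + q = q + t)
1558/G(-44, 59) + 1/((883 - 3463)*1789) = 1558/(-44 + 59) + 1/((883 - 3463)*1789) = 1558/15 + (1/1789)/(-2580) = 1558*(1/15) - 1/2580*1/1789 = 1558/15 - 1/4615620 = 159803021/1538540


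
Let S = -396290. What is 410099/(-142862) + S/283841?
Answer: -173017692239/40550092942 ≈ -4.2668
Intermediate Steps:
410099/(-142862) + S/283841 = 410099/(-142862) - 396290/283841 = 410099*(-1/142862) - 396290*1/283841 = -410099/142862 - 396290/283841 = -173017692239/40550092942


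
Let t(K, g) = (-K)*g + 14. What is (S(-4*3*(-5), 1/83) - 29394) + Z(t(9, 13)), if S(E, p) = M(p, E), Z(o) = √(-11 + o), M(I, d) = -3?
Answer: -29397 + I*√114 ≈ -29397.0 + 10.677*I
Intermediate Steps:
t(K, g) = 14 - K*g (t(K, g) = -K*g + 14 = 14 - K*g)
S(E, p) = -3
(S(-4*3*(-5), 1/83) - 29394) + Z(t(9, 13)) = (-3 - 29394) + √(-11 + (14 - 1*9*13)) = -29397 + √(-11 + (14 - 117)) = -29397 + √(-11 - 103) = -29397 + √(-114) = -29397 + I*√114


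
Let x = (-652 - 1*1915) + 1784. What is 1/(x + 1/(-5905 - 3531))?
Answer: -9436/7388389 ≈ -0.0012771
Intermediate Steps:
x = -783 (x = (-652 - 1915) + 1784 = -2567 + 1784 = -783)
1/(x + 1/(-5905 - 3531)) = 1/(-783 + 1/(-5905 - 3531)) = 1/(-783 + 1/(-9436)) = 1/(-783 - 1/9436) = 1/(-7388389/9436) = -9436/7388389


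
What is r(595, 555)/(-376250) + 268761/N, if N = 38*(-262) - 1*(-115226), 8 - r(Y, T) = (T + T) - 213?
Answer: 240987884/94304375 ≈ 2.5554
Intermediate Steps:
r(Y, T) = 221 - 2*T (r(Y, T) = 8 - ((T + T) - 213) = 8 - (2*T - 213) = 8 - (-213 + 2*T) = 8 + (213 - 2*T) = 221 - 2*T)
N = 105270 (N = -9956 + 115226 = 105270)
r(595, 555)/(-376250) + 268761/N = (221 - 2*555)/(-376250) + 268761/105270 = (221 - 1110)*(-1/376250) + 268761*(1/105270) = -889*(-1/376250) + 89587/35090 = 127/53750 + 89587/35090 = 240987884/94304375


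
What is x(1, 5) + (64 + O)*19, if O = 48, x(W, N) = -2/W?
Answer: 2126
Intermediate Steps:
x(1, 5) + (64 + O)*19 = -2/1 + (64 + 48)*19 = -2*1 + 112*19 = -2 + 2128 = 2126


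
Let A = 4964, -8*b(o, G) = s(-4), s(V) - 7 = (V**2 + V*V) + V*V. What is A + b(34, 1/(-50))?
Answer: 39657/8 ≈ 4957.1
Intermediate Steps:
s(V) = 7 + 3*V**2 (s(V) = 7 + ((V**2 + V*V) + V*V) = 7 + ((V**2 + V**2) + V**2) = 7 + (2*V**2 + V**2) = 7 + 3*V**2)
b(o, G) = -55/8 (b(o, G) = -(7 + 3*(-4)**2)/8 = -(7 + 3*16)/8 = -(7 + 48)/8 = -1/8*55 = -55/8)
A + b(34, 1/(-50)) = 4964 - 55/8 = 39657/8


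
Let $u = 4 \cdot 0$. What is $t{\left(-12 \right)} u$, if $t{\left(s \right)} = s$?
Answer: $0$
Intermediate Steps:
$u = 0$
$t{\left(-12 \right)} u = \left(-12\right) 0 = 0$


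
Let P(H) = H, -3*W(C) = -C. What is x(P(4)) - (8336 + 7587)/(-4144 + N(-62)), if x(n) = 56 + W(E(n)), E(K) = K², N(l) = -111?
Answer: 830689/12765 ≈ 65.076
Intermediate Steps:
W(C) = C/3 (W(C) = -(-1)*C/3 = C/3)
x(n) = 56 + n²/3
x(P(4)) - (8336 + 7587)/(-4144 + N(-62)) = (56 + (⅓)*4²) - (8336 + 7587)/(-4144 - 111) = (56 + (⅓)*16) - 15923/(-4255) = (56 + 16/3) - 15923*(-1)/4255 = 184/3 - 1*(-15923/4255) = 184/3 + 15923/4255 = 830689/12765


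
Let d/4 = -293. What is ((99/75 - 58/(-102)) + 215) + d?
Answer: -1217767/1275 ≈ -955.11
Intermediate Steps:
d = -1172 (d = 4*(-293) = -1172)
((99/75 - 58/(-102)) + 215) + d = ((99/75 - 58/(-102)) + 215) - 1172 = ((99*(1/75) - 58*(-1/102)) + 215) - 1172 = ((33/25 + 29/51) + 215) - 1172 = (2408/1275 + 215) - 1172 = 276533/1275 - 1172 = -1217767/1275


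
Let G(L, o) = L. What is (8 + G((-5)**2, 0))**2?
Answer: 1089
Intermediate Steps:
(8 + G((-5)**2, 0))**2 = (8 + (-5)**2)**2 = (8 + 25)**2 = 33**2 = 1089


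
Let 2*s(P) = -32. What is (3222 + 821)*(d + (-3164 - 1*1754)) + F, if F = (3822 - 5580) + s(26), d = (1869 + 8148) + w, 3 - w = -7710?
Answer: 51797142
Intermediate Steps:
s(P) = -16 (s(P) = (½)*(-32) = -16)
w = 7713 (w = 3 - 1*(-7710) = 3 + 7710 = 7713)
d = 17730 (d = (1869 + 8148) + 7713 = 10017 + 7713 = 17730)
F = -1774 (F = (3822 - 5580) - 16 = -1758 - 16 = -1774)
(3222 + 821)*(d + (-3164 - 1*1754)) + F = (3222 + 821)*(17730 + (-3164 - 1*1754)) - 1774 = 4043*(17730 + (-3164 - 1754)) - 1774 = 4043*(17730 - 4918) - 1774 = 4043*12812 - 1774 = 51798916 - 1774 = 51797142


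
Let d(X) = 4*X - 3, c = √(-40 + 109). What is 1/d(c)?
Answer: 1/365 + 4*√69/1095 ≈ 0.033084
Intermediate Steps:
c = √69 ≈ 8.3066
d(X) = -3 + 4*X
1/d(c) = 1/(-3 + 4*√69)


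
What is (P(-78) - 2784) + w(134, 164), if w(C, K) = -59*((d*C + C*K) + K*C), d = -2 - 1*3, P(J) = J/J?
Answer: -2556421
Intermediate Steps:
P(J) = 1
d = -5 (d = -2 - 3 = -5)
w(C, K) = 295*C - 118*C*K (w(C, K) = -59*((-5*C + C*K) + K*C) = -59*((-5*C + C*K) + C*K) = -59*(-5*C + 2*C*K) = 295*C - 118*C*K)
(P(-78) - 2784) + w(134, 164) = (1 - 2784) + 59*134*(5 - 2*164) = -2783 + 59*134*(5 - 328) = -2783 + 59*134*(-323) = -2783 - 2553638 = -2556421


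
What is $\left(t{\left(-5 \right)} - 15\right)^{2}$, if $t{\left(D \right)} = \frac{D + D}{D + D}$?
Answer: $196$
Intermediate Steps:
$t{\left(D \right)} = 1$ ($t{\left(D \right)} = \frac{2 D}{2 D} = 2 D \frac{1}{2 D} = 1$)
$\left(t{\left(-5 \right)} - 15\right)^{2} = \left(1 - 15\right)^{2} = \left(-14\right)^{2} = 196$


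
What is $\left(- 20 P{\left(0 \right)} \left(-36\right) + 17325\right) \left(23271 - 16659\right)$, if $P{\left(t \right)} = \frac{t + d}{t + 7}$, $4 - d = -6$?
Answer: $\frac{849476700}{7} \approx 1.2135 \cdot 10^{8}$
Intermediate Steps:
$d = 10$ ($d = 4 - -6 = 4 + 6 = 10$)
$P{\left(t \right)} = \frac{10 + t}{7 + t}$ ($P{\left(t \right)} = \frac{t + 10}{t + 7} = \frac{10 + t}{7 + t}$)
$\left(- 20 P{\left(0 \right)} \left(-36\right) + 17325\right) \left(23271 - 16659\right) = \left(- 20 \frac{10 + 0}{7 + 0} \left(-36\right) + 17325\right) \left(23271 - 16659\right) = \left(- 20 \cdot \frac{1}{7} \cdot 10 \left(-36\right) + 17325\right) 6612 = \left(\left(-20\right) \frac{10}{7} \left(-36\right) + 17325\right) 6612 = \left(\left(- \frac{200}{7}\right) \left(-36\right) + 17325\right) 6612 = \left(\frac{7200}{7} + 17325\right) 6612 = \frac{128475}{7} \cdot 6612 = \frac{849476700}{7}$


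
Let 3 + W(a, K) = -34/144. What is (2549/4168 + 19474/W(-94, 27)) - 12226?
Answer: -17716682131/971144 ≈ -18243.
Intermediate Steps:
W(a, K) = -233/72 (W(a, K) = -3 - 34/144 = -3 - 34*1/144 = -3 - 17/72 = -233/72)
(2549/4168 + 19474/W(-94, 27)) - 12226 = (2549/4168 + 19474/(-233/72)) - 12226 = (2549*(1/4168) + 19474*(-72/233)) - 12226 = (2549/4168 - 1402128/233) - 12226 = -5843475587/971144 - 12226 = -17716682131/971144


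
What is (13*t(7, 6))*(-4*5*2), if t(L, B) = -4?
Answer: 2080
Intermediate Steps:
(13*t(7, 6))*(-4*5*2) = (13*(-4))*(-4*5*2) = -(-1040)*2 = -52*(-40) = 2080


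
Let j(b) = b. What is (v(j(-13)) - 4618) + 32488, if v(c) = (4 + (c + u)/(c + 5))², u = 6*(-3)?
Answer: 1787649/64 ≈ 27932.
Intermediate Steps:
u = -18
v(c) = (4 + (-18 + c)/(5 + c))² (v(c) = (4 + (c - 18)/(c + 5))² = (4 + (-18 + c)/(5 + c))²)
(v(j(-13)) - 4618) + 32488 = ((2 + 5*(-13))²/(5 - 13)² - 4618) + 32488 = ((2 - 65)²/(-8)² - 4618) + 32488 = ((-63)²*(1/64) - 4618) + 32488 = (3969*(1/64) - 4618) + 32488 = (3969/64 - 4618) + 32488 = -291583/64 + 32488 = 1787649/64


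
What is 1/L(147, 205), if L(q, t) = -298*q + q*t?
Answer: -1/13671 ≈ -7.3148e-5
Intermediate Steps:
1/L(147, 205) = 1/(147*(-298 + 205)) = 1/(147*(-93)) = 1/(-13671) = -1/13671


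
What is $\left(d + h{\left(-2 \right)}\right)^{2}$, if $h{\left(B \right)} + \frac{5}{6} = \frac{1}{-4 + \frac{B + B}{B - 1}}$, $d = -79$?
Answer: $\frac{3705625}{576} \approx 6433.4$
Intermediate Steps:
$h{\left(B \right)} = - \frac{5}{6} + \frac{1}{-4 + \frac{2 B}{-1 + B}}$ ($h{\left(B \right)} = - \frac{5}{6} + \frac{1}{-4 + \frac{B + B}{B - 1}} = - \frac{5}{6} + \frac{1}{-4 + \frac{2 B}{-1 + B}}$)
$\left(d + h{\left(-2 \right)}\right)^{2} = \left(-79 + \frac{13 - -16}{6 \left(-2 - 2\right)}\right)^{2} = \left(-79 + \frac{13 + 16}{6 \left(-4\right)}\right)^{2} = \left(-79 + \frac{1}{6} \left(- \frac{1}{4}\right) 29\right)^{2} = \left(-79 - \frac{29}{24}\right)^{2} = \left(- \frac{1925}{24}\right)^{2} = \frac{3705625}{576}$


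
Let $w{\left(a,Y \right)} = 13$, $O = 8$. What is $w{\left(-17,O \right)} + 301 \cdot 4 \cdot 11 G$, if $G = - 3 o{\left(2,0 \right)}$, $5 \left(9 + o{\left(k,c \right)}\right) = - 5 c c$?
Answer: $357601$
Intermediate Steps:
$o{\left(k,c \right)} = -9 - c^{2}$ ($o{\left(k,c \right)} = -9 + \frac{- 5 c c}{5} = -9 + \frac{\left(-5\right) c^{2}}{5} = -9 - c^{2}$)
$G = 27$ ($G = - 3 \left(-9 - 0^{2}\right) = - 3 \left(-9 - 0\right) = - 3 \left(-9 + 0\right) = \left(-3\right) \left(-9\right) = 27$)
$w{\left(-17,O \right)} + 301 \cdot 4 \cdot 11 G = 13 + 301 \cdot 4 \cdot 11 \cdot 27 = 13 + 301 \cdot 44 \cdot 27 = 13 + 301 \cdot 1188 = 13 + 357588 = 357601$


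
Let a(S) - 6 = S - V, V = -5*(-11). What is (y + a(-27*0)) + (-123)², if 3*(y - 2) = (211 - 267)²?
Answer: 48382/3 ≈ 16127.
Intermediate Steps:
y = 3142/3 (y = 2 + (211 - 267)²/3 = 2 + (⅓)*(-56)² = 2 + (⅓)*3136 = 2 + 3136/3 = 3142/3 ≈ 1047.3)
V = 55
a(S) = -49 + S (a(S) = 6 + (S - 1*55) = 6 + (S - 55) = 6 + (-55 + S) = -49 + S)
(y + a(-27*0)) + (-123)² = (3142/3 + (-49 - 27*0)) + (-123)² = (3142/3 + (-49 + 0)) + 15129 = (3142/3 - 49) + 15129 = 2995/3 + 15129 = 48382/3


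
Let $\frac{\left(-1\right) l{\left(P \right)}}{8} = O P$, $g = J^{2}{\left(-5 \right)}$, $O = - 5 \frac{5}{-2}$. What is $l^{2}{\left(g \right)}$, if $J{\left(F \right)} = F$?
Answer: $6250000$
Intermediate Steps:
$O = \frac{25}{2}$ ($O = - 5 \cdot 5 \left(- \frac{1}{2}\right) = \left(-5\right) \left(- \frac{5}{2}\right) = \frac{25}{2} \approx 12.5$)
$g = 25$ ($g = \left(-5\right)^{2} = 25$)
$l{\left(P \right)} = - 100 P$ ($l{\left(P \right)} = - 8 \frac{25 P}{2} = - 100 P$)
$l^{2}{\left(g \right)} = \left(\left(-100\right) 25\right)^{2} = \left(-2500\right)^{2} = 6250000$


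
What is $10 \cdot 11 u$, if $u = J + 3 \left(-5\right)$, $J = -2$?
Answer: $-1870$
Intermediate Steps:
$u = -17$ ($u = -2 + 3 \left(-5\right) = -2 - 15 = -17$)
$10 \cdot 11 u = 10 \cdot 11 \left(-17\right) = 110 \left(-17\right) = -1870$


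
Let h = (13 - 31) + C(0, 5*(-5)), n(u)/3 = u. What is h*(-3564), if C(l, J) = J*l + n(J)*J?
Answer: -6618348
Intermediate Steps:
n(u) = 3*u
C(l, J) = 3*J**2 + J*l (C(l, J) = J*l + (3*J)*J = J*l + 3*J**2 = 3*J**2 + J*l)
h = 1857 (h = (13 - 31) + (5*(-5))*(0 + 3*(5*(-5))) = -18 - 25*(0 + 3*(-25)) = -18 - 25*(0 - 75) = -18 - 25*(-75) = -18 + 1875 = 1857)
h*(-3564) = 1857*(-3564) = -6618348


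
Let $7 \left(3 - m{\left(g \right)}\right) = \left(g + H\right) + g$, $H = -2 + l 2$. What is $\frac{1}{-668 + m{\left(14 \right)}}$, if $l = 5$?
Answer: $- \frac{7}{4691} \approx -0.0014922$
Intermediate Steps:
$H = 8$ ($H = -2 + 5 \cdot 2 = -2 + 10 = 8$)
$m{\left(g \right)} = \frac{13}{7} - \frac{2 g}{7}$ ($m{\left(g \right)} = 3 - \frac{\left(g + 8\right) + g}{7} = 3 - \frac{\left(8 + g\right) + g}{7} = 3 - \frac{8 + 2 g}{7} = 3 - \left(\frac{8}{7} + \frac{2 g}{7}\right) = \frac{13}{7} - \frac{2 g}{7}$)
$\frac{1}{-668 + m{\left(14 \right)}} = \frac{1}{-668 + \left(\frac{13}{7} - 4\right)} = \frac{1}{-668 - \frac{15}{7}} = \frac{1}{- \frac{4691}{7}} = - \frac{7}{4691}$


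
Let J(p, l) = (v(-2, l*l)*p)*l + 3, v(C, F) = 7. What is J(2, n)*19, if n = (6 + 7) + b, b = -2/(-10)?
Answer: 17841/5 ≈ 3568.2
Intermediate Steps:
b = ⅕ (b = -2*(-⅒) = ⅕ ≈ 0.20000)
n = 66/5 (n = (6 + 7) + ⅕ = 13 + ⅕ = 66/5 ≈ 13.200)
J(p, l) = 3 + 7*l*p (J(p, l) = (7*p)*l + 3 = 7*l*p + 3 = 3 + 7*l*p)
J(2, n)*19 = (3 + 7*(66/5)*2)*19 = (3 + 924/5)*19 = (939/5)*19 = 17841/5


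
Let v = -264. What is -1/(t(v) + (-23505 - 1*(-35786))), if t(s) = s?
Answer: -1/12017 ≈ -8.3215e-5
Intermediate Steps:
-1/(t(v) + (-23505 - 1*(-35786))) = -1/(-264 + (-23505 - 1*(-35786))) = -1/(-264 + (-23505 + 35786)) = -1/(-264 + 12281) = -1/12017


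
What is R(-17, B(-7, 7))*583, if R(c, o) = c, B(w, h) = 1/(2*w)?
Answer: -9911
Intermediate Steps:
B(w, h) = 1/(2*w)
R(-17, B(-7, 7))*583 = -17*583 = -9911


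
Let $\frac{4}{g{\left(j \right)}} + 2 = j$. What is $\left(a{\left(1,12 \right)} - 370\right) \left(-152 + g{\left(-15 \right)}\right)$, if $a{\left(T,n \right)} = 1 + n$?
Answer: $54348$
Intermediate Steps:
$g{\left(j \right)} = \frac{4}{-2 + j}$
$\left(a{\left(1,12 \right)} - 370\right) \left(-152 + g{\left(-15 \right)}\right) = \left(\left(1 + 12\right) - 370\right) \left(-152 + \frac{4}{-2 - 15}\right) = \left(13 - 370\right) \left(-152 + \frac{4}{-17}\right) = - 357 \left(-152 + 4 \left(- \frac{1}{17}\right)\right) = - 357 \left(-152 - \frac{4}{17}\right) = \left(-357\right) \left(- \frac{2588}{17}\right) = 54348$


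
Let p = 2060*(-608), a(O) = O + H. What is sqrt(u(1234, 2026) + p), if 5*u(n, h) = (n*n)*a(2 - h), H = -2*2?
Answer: 4*I*sqrt(967003615)/5 ≈ 24877.0*I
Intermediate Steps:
H = -4
a(O) = -4 + O (a(O) = O - 4 = -4 + O)
p = -1252480
u(n, h) = n**2*(-2 - h)/5 (u(n, h) = ((n*n)*(-4 + (2 - h)))/5 = (n**2*(-2 - h))/5 = n**2*(-2 - h)/5)
sqrt(u(1234, 2026) + p) = sqrt((1/5)*1234**2*(-2 - 1*2026) - 1252480) = sqrt((1/5)*1522756*(-2 - 2026) - 1252480) = sqrt((1/5)*1522756*(-2028) - 1252480) = sqrt(-3088149168/5 - 1252480) = sqrt(-3094411568/5) = 4*I*sqrt(967003615)/5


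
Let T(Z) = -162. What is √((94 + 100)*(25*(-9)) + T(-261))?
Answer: 6*I*√1217 ≈ 209.31*I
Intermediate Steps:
√((94 + 100)*(25*(-9)) + T(-261)) = √((94 + 100)*(25*(-9)) - 162) = √(194*(-225) - 162) = √(-43650 - 162) = √(-43812) = 6*I*√1217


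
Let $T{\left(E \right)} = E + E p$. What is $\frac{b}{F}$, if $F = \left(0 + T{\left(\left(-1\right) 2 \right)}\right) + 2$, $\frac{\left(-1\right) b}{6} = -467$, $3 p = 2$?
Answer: $- \frac{4203}{2} \approx -2101.5$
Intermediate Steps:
$p = \frac{2}{3}$ ($p = \frac{1}{3} \cdot 2 = \frac{2}{3} \approx 0.66667$)
$b = 2802$ ($b = \left(-6\right) \left(-467\right) = 2802$)
$T{\left(E \right)} = \frac{5 E}{3}$ ($T{\left(E \right)} = E + E \frac{2}{3} = E + \frac{2 E}{3} = \frac{5 E}{3}$)
$F = - \frac{4}{3}$ ($F = \left(0 + \frac{5 \left(\left(-1\right) 2\right)}{3}\right) + 2 = \left(0 + \frac{5}{3} \left(-2\right)\right) + 2 = \left(0 - \frac{10}{3}\right) + 2 = - \frac{10}{3} + 2 = - \frac{4}{3} \approx -1.3333$)
$\frac{b}{F} = \frac{1}{- \frac{4}{3}} \cdot 2802 = \left(- \frac{3}{4}\right) 2802 = - \frac{4203}{2}$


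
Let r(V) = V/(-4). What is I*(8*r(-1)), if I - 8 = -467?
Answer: -918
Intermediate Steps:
r(V) = -V/4 (r(V) = V*(-1/4) = -V/4)
I = -459 (I = 8 - 467 = -459)
I*(8*r(-1)) = -3672*(-1/4*(-1)) = -3672/4 = -459*2 = -918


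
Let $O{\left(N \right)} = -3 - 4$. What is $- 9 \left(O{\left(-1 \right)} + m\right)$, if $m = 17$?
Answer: $-90$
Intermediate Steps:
$O{\left(N \right)} = -7$
$- 9 \left(O{\left(-1 \right)} + m\right) = - 9 \left(-7 + 17\right) = \left(-9\right) 10 = -90$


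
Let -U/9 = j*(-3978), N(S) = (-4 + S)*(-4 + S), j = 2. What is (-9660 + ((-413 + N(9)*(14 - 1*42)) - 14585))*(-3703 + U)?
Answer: -1721833558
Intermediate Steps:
N(S) = (-4 + S)²
U = 71604 (U = -18*(-3978) = -9*(-7956) = 71604)
(-9660 + ((-413 + N(9)*(14 - 1*42)) - 14585))*(-3703 + U) = (-9660 + ((-413 + (-4 + 9)²*(14 - 1*42)) - 14585))*(-3703 + 71604) = (-9660 + ((-413 + 5²*(14 - 42)) - 14585))*67901 = (-9660 + ((-413 + 25*(-28)) - 14585))*67901 = (-9660 + ((-413 - 700) - 14585))*67901 = (-9660 + (-1113 - 14585))*67901 = (-9660 - 15698)*67901 = -25358*67901 = -1721833558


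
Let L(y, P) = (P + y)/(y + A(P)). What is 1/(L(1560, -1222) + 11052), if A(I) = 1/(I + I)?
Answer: 3812639/42138112300 ≈ 9.0480e-5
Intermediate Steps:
A(I) = 1/(2*I)
L(y, P) = (P + y)/(y + 1/(2*P))
1/(L(1560, -1222) + 11052) = 1/(2*(-1222)*(-1222 + 1560)/(1 + 2*(-1222)*1560) + 11052) = 1/(2*(-1222)*338/(1 - 3812640) + 11052) = 1/(2*(-1222)*338/(-3812639) + 11052) = 1/(2*(-1222)*(-1/3812639)*338 + 11052) = 1/(826072/3812639 + 11052) = 1/(42138112300/3812639) = 3812639/42138112300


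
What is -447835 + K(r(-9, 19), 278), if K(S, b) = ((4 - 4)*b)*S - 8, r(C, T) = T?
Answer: -447843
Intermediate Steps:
K(S, b) = -8 (K(S, b) = (0*b)*S - 8 = 0*S - 8 = 0 - 8 = -8)
-447835 + K(r(-9, 19), 278) = -447835 - 8 = -447843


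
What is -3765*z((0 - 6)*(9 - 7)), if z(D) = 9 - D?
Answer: -79065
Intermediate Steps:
-3765*z((0 - 6)*(9 - 7)) = -3765*(9 - (0 - 6)*(9 - 7)) = -3765*(9 - (-6)*2) = -3765*(9 - 1*(-12)) = -3765*(9 + 12) = -3765*21 = -79065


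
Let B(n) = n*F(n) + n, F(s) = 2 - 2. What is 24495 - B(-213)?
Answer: 24708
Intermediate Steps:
F(s) = 0
B(n) = n (B(n) = n*0 + n = 0 + n = n)
24495 - B(-213) = 24495 - 1*(-213) = 24495 + 213 = 24708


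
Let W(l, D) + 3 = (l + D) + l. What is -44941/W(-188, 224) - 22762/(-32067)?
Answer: 1444651157/4970385 ≈ 290.65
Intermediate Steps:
W(l, D) = -3 + D + 2*l (W(l, D) = -3 + ((l + D) + l) = -3 + ((D + l) + l) = -3 + (D + 2*l) = -3 + D + 2*l)
-44941/W(-188, 224) - 22762/(-32067) = -44941/(-3 + 224 + 2*(-188)) - 22762/(-32067) = -44941/(-3 + 224 - 376) - 22762*(-1/32067) = -44941/(-155) + 22762/32067 = -44941*(-1/155) + 22762/32067 = 44941/155 + 22762/32067 = 1444651157/4970385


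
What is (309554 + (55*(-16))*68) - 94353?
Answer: 155361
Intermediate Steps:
(309554 + (55*(-16))*68) - 94353 = (309554 - 880*68) - 94353 = (309554 - 59840) - 94353 = 249714 - 94353 = 155361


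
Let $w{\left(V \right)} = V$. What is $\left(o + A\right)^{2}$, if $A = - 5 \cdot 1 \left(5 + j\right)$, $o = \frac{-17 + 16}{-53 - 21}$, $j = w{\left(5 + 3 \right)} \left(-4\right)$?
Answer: $\frac{99820081}{5476} \approx 18229.0$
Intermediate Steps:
$j = -32$ ($j = \left(5 + 3\right) \left(-4\right) = 8 \left(-4\right) = -32$)
$o = \frac{1}{74}$ ($o = - \frac{1}{-74} = \left(-1\right) \left(- \frac{1}{74}\right) = \frac{1}{74} \approx 0.013514$)
$A = 135$ ($A = - 5 \cdot 1 \left(5 - 32\right) = - 5 \cdot 1 \left(-27\right) = \left(-5\right) \left(-27\right) = 135$)
$\left(o + A\right)^{2} = \left(\frac{1}{74} + 135\right)^{2} = \left(\frac{9991}{74}\right)^{2} = \frac{99820081}{5476}$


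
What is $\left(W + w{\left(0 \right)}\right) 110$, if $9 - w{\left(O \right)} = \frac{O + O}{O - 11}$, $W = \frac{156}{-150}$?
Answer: $\frac{4378}{5} \approx 875.6$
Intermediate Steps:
$W = - \frac{26}{25}$ ($W = 156 \left(- \frac{1}{150}\right) = - \frac{26}{25} \approx -1.04$)
$w{\left(O \right)} = 9 - \frac{2 O}{-11 + O}$ ($w{\left(O \right)} = 9 - \frac{O + O}{O - 11} = 9 - \frac{2 O}{-11 + O}$)
$\left(W + w{\left(0 \right)}\right) 110 = \left(- \frac{26}{25} + \frac{-99 + 7 \cdot 0}{-11 + 0}\right) 110 = \left(- \frac{26}{25} + \frac{-99 + 0}{-11}\right) 110 = \left(- \frac{26}{25} - -9\right) 110 = \left(- \frac{26}{25} + 9\right) 110 = \frac{199}{25} \cdot 110 = \frac{4378}{5}$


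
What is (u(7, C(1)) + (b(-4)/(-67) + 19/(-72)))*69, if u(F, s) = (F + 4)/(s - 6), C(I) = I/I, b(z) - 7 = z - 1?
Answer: -1383427/8040 ≈ -172.07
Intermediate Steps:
b(z) = 6 + z (b(z) = 7 + (z - 1) = 7 + (-1 + z) = 6 + z)
C(I) = 1
u(F, s) = (4 + F)/(-6 + s)
(u(7, C(1)) + (b(-4)/(-67) + 19/(-72)))*69 = ((4 + 7)/(-6 + 1) + ((6 - 4)/(-67) + 19/(-72)))*69 = (11/(-5) + (2*(-1/67) + 19*(-1/72)))*69 = (-⅕*11 + (-2/67 - 19/72))*69 = (-11/5 - 1417/4824)*69 = -60149/24120*69 = -1383427/8040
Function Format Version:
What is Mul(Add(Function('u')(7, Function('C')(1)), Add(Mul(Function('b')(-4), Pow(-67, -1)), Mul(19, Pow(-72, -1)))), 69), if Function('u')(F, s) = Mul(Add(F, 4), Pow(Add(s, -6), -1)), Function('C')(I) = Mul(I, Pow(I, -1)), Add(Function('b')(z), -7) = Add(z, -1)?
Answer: Rational(-1383427, 8040) ≈ -172.07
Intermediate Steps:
Function('b')(z) = Add(6, z) (Function('b')(z) = Add(7, Add(z, -1)) = Add(7, Add(-1, z)) = Add(6, z))
Function('C')(I) = 1
Function('u')(F, s) = Mul(Pow(Add(-6, s), -1), Add(4, F)) (Function('u')(F, s) = Mul(Add(4, F), Pow(Add(-6, s), -1)) = Mul(Pow(Add(-6, s), -1), Add(4, F)))
Mul(Add(Function('u')(7, Function('C')(1)), Add(Mul(Function('b')(-4), Pow(-67, -1)), Mul(19, Pow(-72, -1)))), 69) = Mul(Add(Mul(Pow(Add(-6, 1), -1), Add(4, 7)), Add(Mul(Add(6, -4), Pow(-67, -1)), Mul(19, Pow(-72, -1)))), 69) = Mul(Add(Mul(Pow(-5, -1), 11), Add(Mul(2, Rational(-1, 67)), Mul(19, Rational(-1, 72)))), 69) = Mul(Add(Mul(Rational(-1, 5), 11), Add(Rational(-2, 67), Rational(-19, 72))), 69) = Mul(Add(Rational(-11, 5), Rational(-1417, 4824)), 69) = Mul(Rational(-60149, 24120), 69) = Rational(-1383427, 8040)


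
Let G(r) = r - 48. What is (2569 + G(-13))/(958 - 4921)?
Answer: -836/1321 ≈ -0.63285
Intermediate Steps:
G(r) = -48 + r
(2569 + G(-13))/(958 - 4921) = (2569 + (-48 - 13))/(958 - 4921) = (2569 - 61)/(-3963) = 2508*(-1/3963) = -836/1321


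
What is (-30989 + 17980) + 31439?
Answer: 18430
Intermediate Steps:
(-30989 + 17980) + 31439 = -13009 + 31439 = 18430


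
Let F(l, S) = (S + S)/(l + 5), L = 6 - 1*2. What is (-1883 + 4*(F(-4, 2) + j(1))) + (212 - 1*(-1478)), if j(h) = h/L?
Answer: -176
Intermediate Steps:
L = 4 (L = 6 - 2 = 4)
F(l, S) = 2*S/(5 + l) (F(l, S) = (2*S)/(5 + l) = 2*S/(5 + l))
j(h) = h/4
(-1883 + 4*(F(-4, 2) + j(1))) + (212 - 1*(-1478)) = (-1883 + 4*(2*2/(5 - 4) + (¼)*1)) + (212 - 1*(-1478)) = (-1883 + 4*(2*2/1 + ¼)) + (212 + 1478) = (-1883 + 4*(2*2*1 + ¼)) + 1690 = (-1883 + 4*(4 + ¼)) + 1690 = (-1883 + 4*(17/4)) + 1690 = (-1883 + 17) + 1690 = -1866 + 1690 = -176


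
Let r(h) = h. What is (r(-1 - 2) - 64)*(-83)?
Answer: 5561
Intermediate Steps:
(r(-1 - 2) - 64)*(-83) = ((-1 - 2) - 64)*(-83) = (-3 - 64)*(-83) = -67*(-83) = 5561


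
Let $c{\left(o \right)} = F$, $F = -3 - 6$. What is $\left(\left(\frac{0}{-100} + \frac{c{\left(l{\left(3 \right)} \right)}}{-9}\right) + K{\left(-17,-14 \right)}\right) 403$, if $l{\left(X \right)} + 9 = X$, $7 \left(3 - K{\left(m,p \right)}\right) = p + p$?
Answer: $3224$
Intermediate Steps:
$K{\left(m,p \right)} = 3 - \frac{2 p}{7}$ ($K{\left(m,p \right)} = 3 - \frac{p + p}{7} = 3 - \frac{2 p}{7}$)
$l{\left(X \right)} = -9 + X$
$F = -9$
$c{\left(o \right)} = -9$
$\left(\left(\frac{0}{-100} + \frac{c{\left(l{\left(3 \right)} \right)}}{-9}\right) + K{\left(-17,-14 \right)}\right) 403 = \left(\left(\frac{0}{-100} - \frac{9}{-9}\right) + \left(3 - -4\right)\right) 403 = \left(\left(0 \left(- \frac{1}{100}\right) - -1\right) + \left(3 + 4\right)\right) 403 = \left(\left(0 + 1\right) + 7\right) 403 = \left(1 + 7\right) 403 = 8 \cdot 403 = 3224$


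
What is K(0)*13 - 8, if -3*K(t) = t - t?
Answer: -8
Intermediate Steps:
K(t) = 0 (K(t) = -(t - t)/3 = -⅓*0 = 0)
K(0)*13 - 8 = 0*13 - 8 = 0 - 8 = -8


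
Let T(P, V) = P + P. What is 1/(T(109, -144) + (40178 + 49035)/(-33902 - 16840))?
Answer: 50742/10972543 ≈ 0.0046244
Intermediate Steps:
T(P, V) = 2*P
1/(T(109, -144) + (40178 + 49035)/(-33902 - 16840)) = 1/(2*109 + (40178 + 49035)/(-33902 - 16840)) = 1/(218 + 89213/(-50742)) = 1/(218 + 89213*(-1/50742)) = 1/(218 - 89213/50742) = 1/(10972543/50742) = 50742/10972543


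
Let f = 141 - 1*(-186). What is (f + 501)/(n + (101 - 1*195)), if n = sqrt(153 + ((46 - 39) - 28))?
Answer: -9729/1088 - 207*sqrt(33)/1088 ≈ -10.035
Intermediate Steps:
f = 327 (f = 141 + 186 = 327)
n = 2*sqrt(33) (n = sqrt(153 + (7 - 28)) = sqrt(153 - 21) = sqrt(132) = 2*sqrt(33) ≈ 11.489)
(f + 501)/(n + (101 - 1*195)) = (327 + 501)/(2*sqrt(33) + (101 - 1*195)) = 828/(2*sqrt(33) + (101 - 195)) = 828/(2*sqrt(33) - 94) = 828/(-94 + 2*sqrt(33))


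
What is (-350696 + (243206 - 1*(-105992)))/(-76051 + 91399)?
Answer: -749/7674 ≈ -0.097602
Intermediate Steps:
(-350696 + (243206 - 1*(-105992)))/(-76051 + 91399) = (-350696 + (243206 + 105992))/15348 = (-350696 + 349198)*(1/15348) = -1498*1/15348 = -749/7674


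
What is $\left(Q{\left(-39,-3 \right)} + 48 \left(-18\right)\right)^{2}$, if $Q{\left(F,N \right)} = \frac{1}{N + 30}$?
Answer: $\frac{544148929}{729} \approx 7.4643 \cdot 10^{5}$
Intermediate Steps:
$Q{\left(F,N \right)} = \frac{1}{30 + N}$
$\left(Q{\left(-39,-3 \right)} + 48 \left(-18\right)\right)^{2} = \left(\frac{1}{30 - 3} + 48 \left(-18\right)\right)^{2} = \left(\frac{1}{27} - 864\right)^{2} = \left(- \frac{23327}{27}\right)^{2} = \frac{544148929}{729}$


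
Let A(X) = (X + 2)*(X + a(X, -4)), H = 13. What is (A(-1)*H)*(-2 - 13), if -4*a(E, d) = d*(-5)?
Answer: 1170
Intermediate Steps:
a(E, d) = 5*d/4 (a(E, d) = -d*(-5)/4 = -(-5)*d/4 = 5*d/4)
A(X) = (-5 + X)*(2 + X) (A(X) = (X + 2)*(X + (5/4)*(-4)) = (2 + X)*(X - 5) = (2 + X)*(-5 + X) = (-5 + X)*(2 + X))
(A(-1)*H)*(-2 - 13) = ((-10 + (-1)**2 - 3*(-1))*13)*(-2 - 13) = ((-10 + 1 + 3)*13)*(-15) = -6*13*(-15) = -78*(-15) = 1170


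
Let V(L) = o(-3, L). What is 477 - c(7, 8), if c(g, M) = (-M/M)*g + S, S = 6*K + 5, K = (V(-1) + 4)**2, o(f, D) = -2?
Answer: 455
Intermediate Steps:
V(L) = -2
K = 4 (K = (-2 + 4)**2 = 2**2 = 4)
S = 29 (S = 6*4 + 5 = 24 + 5 = 29)
c(g, M) = 29 - g (c(g, M) = (-M/M)*g + 29 = (-1*1)*g + 29 = -g + 29 = 29 - g)
477 - c(7, 8) = 477 - (29 - 1*7) = 477 - (29 - 7) = 477 - 1*22 = 477 - 22 = 455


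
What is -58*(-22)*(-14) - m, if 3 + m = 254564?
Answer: -272425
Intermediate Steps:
m = 254561 (m = -3 + 254564 = 254561)
-58*(-22)*(-14) - m = -58*(-22)*(-14) - 1*254561 = 1276*(-14) - 254561 = -17864 - 254561 = -272425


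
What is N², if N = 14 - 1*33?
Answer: 361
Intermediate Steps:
N = -19 (N = 14 - 33 = -19)
N² = (-19)² = 361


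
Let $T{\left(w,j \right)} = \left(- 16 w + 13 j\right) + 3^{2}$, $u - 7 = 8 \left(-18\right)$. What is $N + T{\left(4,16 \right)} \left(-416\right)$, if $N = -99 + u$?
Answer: $-63884$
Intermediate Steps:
$u = -137$ ($u = 7 + 8 \left(-18\right) = 7 - 144 = -137$)
$N = -236$ ($N = -99 - 137 = -236$)
$T{\left(w,j \right)} = 9 - 16 w + 13 j$ ($T{\left(w,j \right)} = \left(- 16 w + 13 j\right) + 9 = 9 - 16 w + 13 j$)
$N + T{\left(4,16 \right)} \left(-416\right) = -236 + \left(9 - 64 + 13 \cdot 16\right) \left(-416\right) = -236 + \left(9 - 64 + 208\right) \left(-416\right) = -236 + 153 \left(-416\right) = -236 - 63648 = -63884$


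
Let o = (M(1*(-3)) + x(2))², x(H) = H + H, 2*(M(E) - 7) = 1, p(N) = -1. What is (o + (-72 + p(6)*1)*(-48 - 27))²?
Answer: 503060041/16 ≈ 3.1441e+7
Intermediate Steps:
M(E) = 15/2 (M(E) = 7 + (½)*1 = 7 + ½ = 15/2)
x(H) = 2*H
o = 529/4 (o = (15/2 + 2*2)² = (15/2 + 4)² = (23/2)² = 529/4 ≈ 132.25)
(o + (-72 + p(6)*1)*(-48 - 27))² = (529/4 + (-72 - 1*1)*(-48 - 27))² = (529/4 + (-72 - 1)*(-75))² = (529/4 - 73*(-75))² = (529/4 + 5475)² = (22429/4)² = 503060041/16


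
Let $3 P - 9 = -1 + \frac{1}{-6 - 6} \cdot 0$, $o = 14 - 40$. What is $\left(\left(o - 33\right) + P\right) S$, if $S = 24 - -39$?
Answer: $-3549$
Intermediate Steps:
$o = -26$ ($o = 14 - 40 = -26$)
$P = \frac{8}{3}$ ($P = 3 + \frac{-1 + \frac{1}{-6 - 6} \cdot 0}{3} = 3 + \frac{-1 + \frac{1}{-12} \cdot 0}{3} = 3 + \frac{-1 - 0}{3} = 3 + \frac{-1 + 0}{3} = 3 + \frac{1}{3} \left(-1\right) = 3 - \frac{1}{3} = \frac{8}{3} \approx 2.6667$)
$S = 63$ ($S = 24 + 39 = 63$)
$\left(\left(o - 33\right) + P\right) S = \left(\left(-26 - 33\right) + \frac{8}{3}\right) 63 = \left(-59 + \frac{8}{3}\right) 63 = \left(- \frac{169}{3}\right) 63 = -3549$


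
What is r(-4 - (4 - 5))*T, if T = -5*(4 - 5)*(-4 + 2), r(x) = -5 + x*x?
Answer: -40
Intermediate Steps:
r(x) = -5 + x**2
T = -10 (T = -(-5)*(-2) = -5*2 = -10)
r(-4 - (4 - 5))*T = (-5 + (-4 - (4 - 5))**2)*(-10) = (-5 + (-4 - 1*(-1))**2)*(-10) = (-5 + (-4 + 1)**2)*(-10) = (-5 + (-3)**2)*(-10) = (-5 + 9)*(-10) = 4*(-10) = -40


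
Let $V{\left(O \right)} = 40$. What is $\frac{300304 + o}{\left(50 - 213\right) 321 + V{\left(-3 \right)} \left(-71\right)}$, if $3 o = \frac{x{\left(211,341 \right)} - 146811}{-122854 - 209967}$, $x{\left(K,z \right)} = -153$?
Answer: $- \frac{99947526572}{18359404823} \approx -5.4439$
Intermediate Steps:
$o = \frac{48988}{332821}$ ($o = \frac{\left(-153 - 146811\right) \frac{1}{-122854 - 209967}}{3} = \frac{\left(-146964\right) \frac{1}{-332821}}{3} = \frac{\left(-146964\right) \left(- \frac{1}{332821}\right)}{3} = \frac{1}{3} \cdot \frac{146964}{332821} = \frac{48988}{332821} \approx 0.14719$)
$\frac{300304 + o}{\left(50 - 213\right) 321 + V{\left(-3 \right)} \left(-71\right)} = \frac{300304 + \frac{48988}{332821}}{\left(50 - 213\right) 321 + 40 \left(-71\right)} = \frac{99947526572}{332821 \left(\left(-163\right) 321 - 2840\right)} = \frac{99947526572}{332821 \left(-52323 - 2840\right)} = \frac{99947526572}{332821 \left(-55163\right)} = \frac{99947526572}{332821} \left(- \frac{1}{55163}\right) = - \frac{99947526572}{18359404823}$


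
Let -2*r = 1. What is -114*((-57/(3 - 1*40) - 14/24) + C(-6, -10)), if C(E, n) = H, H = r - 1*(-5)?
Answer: -46037/74 ≈ -622.12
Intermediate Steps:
r = -½ (r = -½*1 = -½ ≈ -0.50000)
H = 9/2 (H = -½ - 1*(-5) = -½ + 5 = 9/2 ≈ 4.5000)
C(E, n) = 9/2
-114*((-57/(3 - 1*40) - 14/24) + C(-6, -10)) = -114*((-57/(3 - 1*40) - 14/24) + 9/2) = -114*((-57/(3 - 40) - 14*1/24) + 9/2) = -114*((-57/(-37) - 7/12) + 9/2) = -114*((-57*(-1/37) - 7/12) + 9/2) = -114*((57/37 - 7/12) + 9/2) = -114*(425/444 + 9/2) = -114*2423/444 = -46037/74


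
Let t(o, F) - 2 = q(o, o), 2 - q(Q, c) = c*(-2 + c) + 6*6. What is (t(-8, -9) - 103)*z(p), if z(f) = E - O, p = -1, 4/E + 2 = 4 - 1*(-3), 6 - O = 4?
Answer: 258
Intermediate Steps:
O = 2 (O = 6 - 1*4 = 6 - 4 = 2)
E = ⅘ (E = 4/(-2 + (4 - 1*(-3))) = 4/(-2 + (4 + 3)) = 4/(-2 + 7) = 4/5 = 4*(⅕) = ⅘ ≈ 0.80000)
z(f) = -6/5 (z(f) = ⅘ - 1*2 = ⅘ - 2 = -6/5)
q(Q, c) = -34 - c*(-2 + c) (q(Q, c) = 2 - (c*(-2 + c) + 6*6) = 2 - (c*(-2 + c) + 36) = 2 - (36 + c*(-2 + c)) = 2 + (-36 - c*(-2 + c)) = -34 - c*(-2 + c))
t(o, F) = -32 - o² + 2*o (t(o, F) = 2 + (-34 - o² + 2*o) = -32 - o² + 2*o)
(t(-8, -9) - 103)*z(p) = ((-32 - 1*(-8)² + 2*(-8)) - 103)*(-6/5) = ((-32 - 1*64 - 16) - 103)*(-6/5) = ((-32 - 64 - 16) - 103)*(-6/5) = (-112 - 103)*(-6/5) = -215*(-6/5) = 258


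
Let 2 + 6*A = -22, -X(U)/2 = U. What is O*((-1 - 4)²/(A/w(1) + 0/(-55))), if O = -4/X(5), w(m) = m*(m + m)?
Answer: -5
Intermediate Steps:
w(m) = 2*m² (w(m) = m*(2*m) = 2*m²)
X(U) = -2*U
A = -4 (A = -⅓ + (⅙)*(-22) = -⅓ - 11/3 = -4)
O = ⅖ (O = -4/((-2*5)) = -4/(-10) = -4*(-⅒) = ⅖ ≈ 0.40000)
O*((-1 - 4)²/(A/w(1) + 0/(-55))) = 2*((-1 - 4)²/(-4/(2*1²) + 0/(-55)))/5 = 2*((-5)²/(-4/(2*1) + 0*(-1/55)))/5 = 2*(25/(-4/2 + 0))/5 = 2*(25/(-4*½ + 0))/5 = 2*(25/(-2 + 0))/5 = 2*(25/(-2))/5 = 2*(25*(-½))/5 = (⅖)*(-25/2) = -5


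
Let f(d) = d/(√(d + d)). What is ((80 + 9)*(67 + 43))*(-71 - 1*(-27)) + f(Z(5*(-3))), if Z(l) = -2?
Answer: -430760 + I ≈ -4.3076e+5 + 1.0*I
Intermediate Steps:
f(d) = √2*√d/2 (f(d) = d/(√(2*d)) = d/((√2*√d)) = d*(√2/(2*√d)) = √2*√d/2)
((80 + 9)*(67 + 43))*(-71 - 1*(-27)) + f(Z(5*(-3))) = ((80 + 9)*(67 + 43))*(-71 - 1*(-27)) + √2*√(-2)/2 = (89*110)*(-71 + 27) + √2*(I*√2)/2 = 9790*(-44) + I = -430760 + I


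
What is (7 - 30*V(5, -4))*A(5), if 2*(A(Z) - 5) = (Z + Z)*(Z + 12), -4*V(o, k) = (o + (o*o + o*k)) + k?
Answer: 4680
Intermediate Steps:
V(o, k) = -k/4 - o/4 - o**2/4 - k*o/4 (V(o, k) = -((o + (o*o + o*k)) + k)/4 = -((o + (o**2 + k*o)) + k)/4 = -((o + o**2 + k*o) + k)/4 = -(k + o + o**2 + k*o)/4 = -k/4 - o/4 - o**2/4 - k*o/4)
A(Z) = 5 + Z*(12 + Z) (A(Z) = 5 + ((Z + Z)*(Z + 12))/2 = 5 + ((2*Z)*(12 + Z))/2 = 5 + (2*Z*(12 + Z))/2 = 5 + Z*(12 + Z))
(7 - 30*V(5, -4))*A(5) = (7 - 30*(-1/4*(-4) - 1/4*5 - 1/4*5**2 - 1/4*(-4)*5))*(5 + 5**2 + 12*5) = (7 - 30*(1 - 5/4 - 1/4*25 + 5))*(5 + 25 + 60) = (7 - 30*(1 - 5/4 - 25/4 + 5))*90 = (7 - 30*(-3)/2)*90 = (7 - 5*(-9))*90 = (7 + 45)*90 = 52*90 = 4680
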